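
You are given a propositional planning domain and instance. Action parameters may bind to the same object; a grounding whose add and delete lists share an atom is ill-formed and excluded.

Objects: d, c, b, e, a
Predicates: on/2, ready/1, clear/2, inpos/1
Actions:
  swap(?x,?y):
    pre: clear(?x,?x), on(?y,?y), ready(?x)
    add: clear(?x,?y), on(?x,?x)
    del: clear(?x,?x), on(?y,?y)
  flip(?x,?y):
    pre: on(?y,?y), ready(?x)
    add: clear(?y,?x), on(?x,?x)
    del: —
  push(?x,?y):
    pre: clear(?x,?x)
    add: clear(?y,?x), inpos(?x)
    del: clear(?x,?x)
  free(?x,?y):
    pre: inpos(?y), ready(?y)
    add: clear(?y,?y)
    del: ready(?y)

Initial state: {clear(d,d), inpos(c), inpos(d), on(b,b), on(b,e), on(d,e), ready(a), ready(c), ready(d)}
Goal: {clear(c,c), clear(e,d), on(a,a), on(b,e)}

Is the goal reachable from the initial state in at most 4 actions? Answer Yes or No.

Yes

1. flip(a,b)  →  {clear(b,a), clear(d,d), inpos(c), inpos(d), on(a,a), on(b,b), on(b,e), on(d,e), ready(a), ready(c), ready(d)}
2. push(d,e)  →  {clear(b,a), clear(e,d), inpos(c), inpos(d), on(a,a), on(b,b), on(b,e), on(d,e), ready(a), ready(c), ready(d)}
3. free(d,c)  →  {clear(b,a), clear(c,c), clear(e,d), inpos(c), inpos(d), on(a,a), on(b,b), on(b,e), on(d,e), ready(a), ready(d)}
optimal plan length = 3; 3 ≤ 4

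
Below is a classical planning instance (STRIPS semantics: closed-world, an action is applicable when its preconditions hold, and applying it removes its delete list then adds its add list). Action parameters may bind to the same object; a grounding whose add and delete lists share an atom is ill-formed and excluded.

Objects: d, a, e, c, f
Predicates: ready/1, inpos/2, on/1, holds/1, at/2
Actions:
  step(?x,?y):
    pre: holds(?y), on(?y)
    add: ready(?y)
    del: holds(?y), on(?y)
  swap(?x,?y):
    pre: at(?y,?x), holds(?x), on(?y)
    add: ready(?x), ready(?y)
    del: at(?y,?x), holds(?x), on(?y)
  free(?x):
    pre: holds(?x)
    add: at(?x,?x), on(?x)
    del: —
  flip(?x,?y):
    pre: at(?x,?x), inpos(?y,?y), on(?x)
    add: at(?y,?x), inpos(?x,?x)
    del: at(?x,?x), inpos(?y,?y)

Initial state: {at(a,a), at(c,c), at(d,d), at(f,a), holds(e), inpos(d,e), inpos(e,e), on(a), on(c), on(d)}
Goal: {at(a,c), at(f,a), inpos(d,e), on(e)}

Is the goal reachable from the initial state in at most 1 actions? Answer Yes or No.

1. free(e)  →  {at(a,a), at(c,c), at(d,d), at(e,e), at(f,a), holds(e), inpos(d,e), inpos(e,e), on(a), on(c), on(d), on(e)}
2. flip(a,e)  →  {at(c,c), at(d,d), at(e,a), at(e,e), at(f,a), holds(e), inpos(a,a), inpos(d,e), on(a), on(c), on(d), on(e)}
3. flip(c,a)  →  {at(a,c), at(d,d), at(e,a), at(e,e), at(f,a), holds(e), inpos(c,c), inpos(d,e), on(a), on(c), on(d), on(e)}
optimal plan length = 3; 3 > 1

No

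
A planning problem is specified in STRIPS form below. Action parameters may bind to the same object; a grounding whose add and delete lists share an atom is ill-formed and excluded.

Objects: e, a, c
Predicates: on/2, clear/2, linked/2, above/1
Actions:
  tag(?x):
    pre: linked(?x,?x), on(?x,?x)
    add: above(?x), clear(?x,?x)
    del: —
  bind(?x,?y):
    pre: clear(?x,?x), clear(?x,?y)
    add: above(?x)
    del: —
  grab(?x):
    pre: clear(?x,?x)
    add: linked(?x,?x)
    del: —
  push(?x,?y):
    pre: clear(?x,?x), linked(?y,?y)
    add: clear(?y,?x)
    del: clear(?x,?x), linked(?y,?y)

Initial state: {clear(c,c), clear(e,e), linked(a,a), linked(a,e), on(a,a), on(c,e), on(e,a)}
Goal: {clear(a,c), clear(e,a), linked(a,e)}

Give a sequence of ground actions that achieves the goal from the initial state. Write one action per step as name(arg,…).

tag(a); grab(e); push(a,e); push(c,a)

1. tag(a)  →  {above(a), clear(a,a), clear(c,c), clear(e,e), linked(a,a), linked(a,e), on(a,a), on(c,e), on(e,a)}
2. grab(e)  →  {above(a), clear(a,a), clear(c,c), clear(e,e), linked(a,a), linked(a,e), linked(e,e), on(a,a), on(c,e), on(e,a)}
3. push(a,e)  →  {above(a), clear(c,c), clear(e,a), clear(e,e), linked(a,a), linked(a,e), on(a,a), on(c,e), on(e,a)}
4. push(c,a)  →  {above(a), clear(a,c), clear(e,a), clear(e,e), linked(a,e), on(a,a), on(c,e), on(e,a)}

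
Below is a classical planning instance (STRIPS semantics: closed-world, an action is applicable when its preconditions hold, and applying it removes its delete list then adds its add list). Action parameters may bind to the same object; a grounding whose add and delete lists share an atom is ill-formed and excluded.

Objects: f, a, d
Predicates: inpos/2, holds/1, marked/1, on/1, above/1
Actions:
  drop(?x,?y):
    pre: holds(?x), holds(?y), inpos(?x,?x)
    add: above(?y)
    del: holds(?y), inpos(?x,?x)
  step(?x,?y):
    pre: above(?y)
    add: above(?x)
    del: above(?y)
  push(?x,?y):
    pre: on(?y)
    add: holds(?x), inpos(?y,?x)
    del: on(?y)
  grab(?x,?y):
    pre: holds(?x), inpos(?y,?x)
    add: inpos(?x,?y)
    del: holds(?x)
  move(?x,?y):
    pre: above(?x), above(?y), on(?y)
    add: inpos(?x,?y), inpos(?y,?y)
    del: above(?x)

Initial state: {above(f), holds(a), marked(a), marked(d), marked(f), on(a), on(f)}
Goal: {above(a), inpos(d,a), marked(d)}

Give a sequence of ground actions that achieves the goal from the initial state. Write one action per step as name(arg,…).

1. step(a,f)  →  {above(a), holds(a), marked(a), marked(d), marked(f), on(a), on(f)}
2. push(d,a)  →  {above(a), holds(a), holds(d), inpos(a,d), marked(a), marked(d), marked(f), on(f)}
3. grab(d,a)  →  {above(a), holds(a), inpos(a,d), inpos(d,a), marked(a), marked(d), marked(f), on(f)}

step(a,f); push(d,a); grab(d,a)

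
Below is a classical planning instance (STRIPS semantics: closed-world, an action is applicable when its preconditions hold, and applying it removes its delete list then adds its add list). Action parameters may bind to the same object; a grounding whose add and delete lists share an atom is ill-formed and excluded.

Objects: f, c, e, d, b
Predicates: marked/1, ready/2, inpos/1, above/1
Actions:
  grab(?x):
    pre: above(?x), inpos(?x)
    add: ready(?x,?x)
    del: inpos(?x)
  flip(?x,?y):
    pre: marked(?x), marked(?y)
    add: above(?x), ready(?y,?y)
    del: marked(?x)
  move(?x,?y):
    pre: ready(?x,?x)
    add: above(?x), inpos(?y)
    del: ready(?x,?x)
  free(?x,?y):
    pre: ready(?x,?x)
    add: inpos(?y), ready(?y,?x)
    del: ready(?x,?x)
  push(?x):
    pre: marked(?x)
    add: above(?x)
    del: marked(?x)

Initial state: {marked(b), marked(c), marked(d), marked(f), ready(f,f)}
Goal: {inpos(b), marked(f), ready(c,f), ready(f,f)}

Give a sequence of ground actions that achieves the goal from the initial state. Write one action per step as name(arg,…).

1. flip(c,c)  →  {above(c), marked(b), marked(d), marked(f), ready(c,c), ready(f,f)}
2. move(c,b)  →  {above(c), inpos(b), marked(b), marked(d), marked(f), ready(f,f)}
3. free(f,c)  →  {above(c), inpos(b), inpos(c), marked(b), marked(d), marked(f), ready(c,f)}
4. flip(d,f)  →  {above(c), above(d), inpos(b), inpos(c), marked(b), marked(f), ready(c,f), ready(f,f)}

flip(c,c); move(c,b); free(f,c); flip(d,f)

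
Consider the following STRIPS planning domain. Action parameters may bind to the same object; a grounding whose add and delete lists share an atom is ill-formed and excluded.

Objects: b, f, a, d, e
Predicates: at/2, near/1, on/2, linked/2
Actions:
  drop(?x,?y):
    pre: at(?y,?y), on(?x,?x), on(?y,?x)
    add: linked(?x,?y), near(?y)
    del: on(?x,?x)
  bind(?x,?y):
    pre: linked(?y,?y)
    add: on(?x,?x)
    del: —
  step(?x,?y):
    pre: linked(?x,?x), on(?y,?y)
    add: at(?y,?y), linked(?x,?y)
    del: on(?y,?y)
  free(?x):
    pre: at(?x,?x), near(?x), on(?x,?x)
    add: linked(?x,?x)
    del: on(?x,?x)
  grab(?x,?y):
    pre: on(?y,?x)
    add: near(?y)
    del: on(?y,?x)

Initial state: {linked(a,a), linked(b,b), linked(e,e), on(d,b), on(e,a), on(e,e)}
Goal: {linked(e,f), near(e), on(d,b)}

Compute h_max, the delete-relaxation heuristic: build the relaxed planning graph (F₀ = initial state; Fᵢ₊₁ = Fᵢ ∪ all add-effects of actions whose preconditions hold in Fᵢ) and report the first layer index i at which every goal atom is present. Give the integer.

F0 = init (6 atoms)
F1 = F0 ∪ {at(e,e), linked(a,e), linked(b,e), near(d), near(e), on(a,a), on(b,b), on(d,d), on(f,f)}  (15 atoms)
F2 = F1 ∪ {at(a,a), at(b,b), at(d,d), at(f,f), linked(a,b), linked(a,d), linked(a,f), linked(b,a), linked(b,d), linked(b,f), linked(e,a), linked(e,b), linked(e,d), linked(e,f), near(a), near(b), near(f)}  (32 atoms)
goal ⊆ F2  ⇒  h_max = 2

2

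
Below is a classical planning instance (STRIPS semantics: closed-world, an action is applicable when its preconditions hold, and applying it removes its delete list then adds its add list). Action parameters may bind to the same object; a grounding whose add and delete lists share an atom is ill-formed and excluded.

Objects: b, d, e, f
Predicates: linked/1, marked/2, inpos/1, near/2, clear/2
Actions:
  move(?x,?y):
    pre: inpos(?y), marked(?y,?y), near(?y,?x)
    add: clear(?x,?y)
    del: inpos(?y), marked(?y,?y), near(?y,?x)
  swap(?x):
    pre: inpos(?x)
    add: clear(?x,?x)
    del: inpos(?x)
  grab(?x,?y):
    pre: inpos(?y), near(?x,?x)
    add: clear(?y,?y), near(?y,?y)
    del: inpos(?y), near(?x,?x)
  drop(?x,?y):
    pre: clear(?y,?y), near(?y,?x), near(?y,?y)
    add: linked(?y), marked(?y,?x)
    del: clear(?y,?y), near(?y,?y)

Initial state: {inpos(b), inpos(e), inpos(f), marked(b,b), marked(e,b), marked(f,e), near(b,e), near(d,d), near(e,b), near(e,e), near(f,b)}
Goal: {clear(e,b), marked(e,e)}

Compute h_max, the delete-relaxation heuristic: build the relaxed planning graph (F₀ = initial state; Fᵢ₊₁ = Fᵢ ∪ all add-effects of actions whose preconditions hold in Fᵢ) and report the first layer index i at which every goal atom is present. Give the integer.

F0 = init (11 atoms)
F1 = F0 ∪ {clear(b,b), clear(e,b), clear(e,e), clear(f,f), near(b,b), near(f,f)}  (17 atoms)
F2 = F1 ∪ {linked(b), linked(e), linked(f), marked(b,e), marked(e,e), marked(f,b), marked(f,f)}  (24 atoms)
goal ⊆ F2  ⇒  h_max = 2

2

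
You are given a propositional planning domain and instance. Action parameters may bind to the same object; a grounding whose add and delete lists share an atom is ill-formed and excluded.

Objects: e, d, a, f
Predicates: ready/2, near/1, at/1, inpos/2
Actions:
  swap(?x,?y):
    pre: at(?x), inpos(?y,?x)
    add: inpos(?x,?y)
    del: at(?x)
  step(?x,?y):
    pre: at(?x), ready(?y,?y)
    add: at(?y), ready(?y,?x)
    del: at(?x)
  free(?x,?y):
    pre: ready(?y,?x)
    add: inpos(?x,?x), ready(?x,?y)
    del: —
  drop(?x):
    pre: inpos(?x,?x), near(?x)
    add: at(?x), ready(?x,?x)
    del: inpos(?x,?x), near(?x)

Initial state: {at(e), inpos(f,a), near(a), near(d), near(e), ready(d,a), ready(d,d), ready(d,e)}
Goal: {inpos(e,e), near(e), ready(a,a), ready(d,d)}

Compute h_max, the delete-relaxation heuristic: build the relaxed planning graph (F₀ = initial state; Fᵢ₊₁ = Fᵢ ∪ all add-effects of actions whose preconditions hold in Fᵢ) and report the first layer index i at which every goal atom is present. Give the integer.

2

F0 = init (8 atoms)
F1 = F0 ∪ {at(d), inpos(a,a), inpos(d,d), inpos(e,e), ready(a,d), ready(e,d)}  (14 atoms)
F2 = F1 ∪ {at(a), ready(a,a), ready(e,e)}  (17 atoms)
goal ⊆ F2  ⇒  h_max = 2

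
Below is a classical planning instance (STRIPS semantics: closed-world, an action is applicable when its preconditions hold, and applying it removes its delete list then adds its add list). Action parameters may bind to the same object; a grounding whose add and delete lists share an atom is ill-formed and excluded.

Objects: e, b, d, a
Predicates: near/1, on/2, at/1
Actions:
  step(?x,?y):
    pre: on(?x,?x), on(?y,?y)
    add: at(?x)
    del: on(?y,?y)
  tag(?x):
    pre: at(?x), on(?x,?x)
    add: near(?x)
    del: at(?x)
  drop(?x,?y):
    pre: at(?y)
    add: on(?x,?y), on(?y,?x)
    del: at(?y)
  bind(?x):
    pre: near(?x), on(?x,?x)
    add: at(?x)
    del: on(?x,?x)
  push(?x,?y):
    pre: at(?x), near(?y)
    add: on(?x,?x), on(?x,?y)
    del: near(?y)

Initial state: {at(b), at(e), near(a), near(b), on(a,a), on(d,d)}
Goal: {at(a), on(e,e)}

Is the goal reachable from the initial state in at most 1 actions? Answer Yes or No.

No

1. step(a,d)  →  {at(a), at(b), at(e), near(a), near(b), on(a,a)}
2. drop(e,e)  →  {at(a), at(b), near(a), near(b), on(a,a), on(e,e)}
optimal plan length = 2; 2 > 1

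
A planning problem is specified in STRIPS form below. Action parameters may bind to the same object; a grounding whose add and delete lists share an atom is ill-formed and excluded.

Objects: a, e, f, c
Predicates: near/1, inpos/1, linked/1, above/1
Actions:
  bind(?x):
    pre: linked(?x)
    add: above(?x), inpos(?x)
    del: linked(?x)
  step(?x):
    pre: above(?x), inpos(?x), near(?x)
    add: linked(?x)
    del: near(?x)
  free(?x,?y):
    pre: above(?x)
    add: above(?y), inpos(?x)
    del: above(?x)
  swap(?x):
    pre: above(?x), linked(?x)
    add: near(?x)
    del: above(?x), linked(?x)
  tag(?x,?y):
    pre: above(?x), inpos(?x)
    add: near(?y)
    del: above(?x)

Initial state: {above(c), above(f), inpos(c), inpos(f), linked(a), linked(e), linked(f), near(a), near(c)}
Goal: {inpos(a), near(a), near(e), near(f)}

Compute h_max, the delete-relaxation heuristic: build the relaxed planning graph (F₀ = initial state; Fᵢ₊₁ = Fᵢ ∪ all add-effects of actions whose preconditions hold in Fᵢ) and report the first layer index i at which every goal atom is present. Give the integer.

F0 = init (9 atoms)
F1 = F0 ∪ {above(a), above(e), inpos(a), inpos(e), linked(c), near(e), near(f)}  (16 atoms)
goal ⊆ F1  ⇒  h_max = 1

1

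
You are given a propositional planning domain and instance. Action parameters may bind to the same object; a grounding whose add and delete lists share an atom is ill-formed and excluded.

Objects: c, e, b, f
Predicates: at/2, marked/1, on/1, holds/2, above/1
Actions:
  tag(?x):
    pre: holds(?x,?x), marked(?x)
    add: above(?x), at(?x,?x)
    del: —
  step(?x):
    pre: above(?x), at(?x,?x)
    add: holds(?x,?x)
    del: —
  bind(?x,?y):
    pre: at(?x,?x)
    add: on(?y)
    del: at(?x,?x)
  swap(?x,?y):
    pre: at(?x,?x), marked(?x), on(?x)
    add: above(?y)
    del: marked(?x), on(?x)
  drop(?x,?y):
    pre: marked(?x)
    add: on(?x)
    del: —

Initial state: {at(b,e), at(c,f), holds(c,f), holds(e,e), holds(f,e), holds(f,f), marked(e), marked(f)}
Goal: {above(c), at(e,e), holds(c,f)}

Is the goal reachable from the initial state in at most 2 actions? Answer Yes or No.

1. tag(e)  →  {above(e), at(b,e), at(c,f), at(e,e), holds(c,f), holds(e,e), holds(f,e), holds(f,f), marked(e), marked(f)}
2. drop(e,c)  →  {above(e), at(b,e), at(c,f), at(e,e), holds(c,f), holds(e,e), holds(f,e), holds(f,f), marked(e), marked(f), on(e)}
3. swap(e,c)  →  {above(c), above(e), at(b,e), at(c,f), at(e,e), holds(c,f), holds(e,e), holds(f,e), holds(f,f), marked(f)}
optimal plan length = 3; 3 > 2

No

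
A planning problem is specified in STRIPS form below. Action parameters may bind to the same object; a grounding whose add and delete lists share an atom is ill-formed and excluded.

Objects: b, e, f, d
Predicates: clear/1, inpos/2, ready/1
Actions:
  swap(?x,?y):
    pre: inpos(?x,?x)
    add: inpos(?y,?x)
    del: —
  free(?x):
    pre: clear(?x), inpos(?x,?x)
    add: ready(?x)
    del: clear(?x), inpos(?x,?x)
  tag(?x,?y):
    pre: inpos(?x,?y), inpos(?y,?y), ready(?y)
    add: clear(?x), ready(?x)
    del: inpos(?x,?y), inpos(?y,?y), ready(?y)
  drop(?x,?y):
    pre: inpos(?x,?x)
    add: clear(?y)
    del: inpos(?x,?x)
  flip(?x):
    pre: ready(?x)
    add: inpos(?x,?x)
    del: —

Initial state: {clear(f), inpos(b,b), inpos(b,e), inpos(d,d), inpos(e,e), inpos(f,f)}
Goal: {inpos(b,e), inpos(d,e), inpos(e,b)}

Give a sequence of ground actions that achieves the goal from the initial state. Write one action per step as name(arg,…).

swap(b,e); swap(e,d)

1. swap(b,e)  →  {clear(f), inpos(b,b), inpos(b,e), inpos(d,d), inpos(e,b), inpos(e,e), inpos(f,f)}
2. swap(e,d)  →  {clear(f), inpos(b,b), inpos(b,e), inpos(d,d), inpos(d,e), inpos(e,b), inpos(e,e), inpos(f,f)}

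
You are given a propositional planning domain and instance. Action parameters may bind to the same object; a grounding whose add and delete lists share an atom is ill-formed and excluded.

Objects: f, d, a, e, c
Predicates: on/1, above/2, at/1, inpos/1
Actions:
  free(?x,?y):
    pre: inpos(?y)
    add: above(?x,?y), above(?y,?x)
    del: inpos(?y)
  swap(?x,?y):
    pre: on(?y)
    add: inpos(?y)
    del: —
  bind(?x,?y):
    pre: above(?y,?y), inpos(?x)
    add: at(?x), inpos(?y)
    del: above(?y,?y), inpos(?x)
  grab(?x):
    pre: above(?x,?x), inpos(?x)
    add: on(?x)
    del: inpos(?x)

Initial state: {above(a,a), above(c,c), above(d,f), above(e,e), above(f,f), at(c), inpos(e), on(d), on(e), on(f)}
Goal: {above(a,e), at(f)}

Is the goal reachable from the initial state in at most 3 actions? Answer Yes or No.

1. free(a,e)  →  {above(a,a), above(a,e), above(c,c), above(d,f), above(e,a), above(e,e), above(f,f), at(c), on(d), on(e), on(f)}
2. swap(f,f)  →  {above(a,a), above(a,e), above(c,c), above(d,f), above(e,a), above(e,e), above(f,f), at(c), inpos(f), on(d), on(e), on(f)}
3. bind(f,a)  →  {above(a,e), above(c,c), above(d,f), above(e,a), above(e,e), above(f,f), at(c), at(f), inpos(a), on(d), on(e), on(f)}
optimal plan length = 3; 3 ≤ 3

Yes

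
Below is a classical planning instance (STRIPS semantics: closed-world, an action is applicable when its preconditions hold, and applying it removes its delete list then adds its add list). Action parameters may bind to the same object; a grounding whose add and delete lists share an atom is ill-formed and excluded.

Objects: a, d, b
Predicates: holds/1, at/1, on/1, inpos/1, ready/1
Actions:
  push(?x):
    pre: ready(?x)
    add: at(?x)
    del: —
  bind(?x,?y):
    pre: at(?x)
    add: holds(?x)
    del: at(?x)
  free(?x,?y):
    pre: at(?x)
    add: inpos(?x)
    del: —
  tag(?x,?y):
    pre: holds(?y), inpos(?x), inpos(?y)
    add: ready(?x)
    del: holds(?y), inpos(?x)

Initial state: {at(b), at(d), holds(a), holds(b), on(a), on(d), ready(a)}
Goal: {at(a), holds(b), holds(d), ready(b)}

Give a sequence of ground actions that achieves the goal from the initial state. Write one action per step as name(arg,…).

1. push(a)  →  {at(a), at(b), at(d), holds(a), holds(b), on(a), on(d), ready(a)}
2. bind(d,a)  →  {at(a), at(b), holds(a), holds(b), holds(d), on(a), on(d), ready(a)}
3. free(a,a)  →  {at(a), at(b), holds(a), holds(b), holds(d), inpos(a), on(a), on(d), ready(a)}
4. free(b,a)  →  {at(a), at(b), holds(a), holds(b), holds(d), inpos(a), inpos(b), on(a), on(d), ready(a)}
5. tag(b,a)  →  {at(a), at(b), holds(b), holds(d), inpos(a), on(a), on(d), ready(a), ready(b)}

push(a); bind(d,a); free(a,a); free(b,a); tag(b,a)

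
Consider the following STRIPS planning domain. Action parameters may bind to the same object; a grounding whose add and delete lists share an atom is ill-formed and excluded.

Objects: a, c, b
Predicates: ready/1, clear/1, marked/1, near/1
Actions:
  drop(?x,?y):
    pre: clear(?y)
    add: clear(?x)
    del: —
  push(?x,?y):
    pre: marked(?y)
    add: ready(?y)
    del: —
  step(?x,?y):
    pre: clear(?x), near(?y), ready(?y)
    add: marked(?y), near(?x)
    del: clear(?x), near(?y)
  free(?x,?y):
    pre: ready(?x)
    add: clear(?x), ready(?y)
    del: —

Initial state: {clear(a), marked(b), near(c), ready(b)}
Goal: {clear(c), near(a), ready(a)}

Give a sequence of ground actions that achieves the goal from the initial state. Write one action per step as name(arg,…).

free(b,c); step(a,c); free(c,a)

1. free(b,c)  →  {clear(a), clear(b), marked(b), near(c), ready(b), ready(c)}
2. step(a,c)  →  {clear(b), marked(b), marked(c), near(a), ready(b), ready(c)}
3. free(c,a)  →  {clear(b), clear(c), marked(b), marked(c), near(a), ready(a), ready(b), ready(c)}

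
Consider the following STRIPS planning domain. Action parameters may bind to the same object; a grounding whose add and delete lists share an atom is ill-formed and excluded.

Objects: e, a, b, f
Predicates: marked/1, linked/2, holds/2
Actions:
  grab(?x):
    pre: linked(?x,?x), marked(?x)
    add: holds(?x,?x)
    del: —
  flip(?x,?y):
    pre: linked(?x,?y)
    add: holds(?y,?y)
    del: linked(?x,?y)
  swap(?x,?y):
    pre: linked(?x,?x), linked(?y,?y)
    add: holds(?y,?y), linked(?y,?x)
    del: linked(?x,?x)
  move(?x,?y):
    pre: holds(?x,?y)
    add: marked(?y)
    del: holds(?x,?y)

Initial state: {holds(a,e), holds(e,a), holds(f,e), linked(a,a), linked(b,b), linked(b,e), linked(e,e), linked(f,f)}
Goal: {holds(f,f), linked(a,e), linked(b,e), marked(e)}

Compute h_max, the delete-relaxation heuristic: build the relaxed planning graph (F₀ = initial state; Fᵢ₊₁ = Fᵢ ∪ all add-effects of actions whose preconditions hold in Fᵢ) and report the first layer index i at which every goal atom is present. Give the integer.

1

F0 = init (8 atoms)
F1 = F0 ∪ {holds(a,a), holds(b,b), holds(e,e), holds(f,f), linked(a,b), linked(a,e), linked(a,f), linked(b,a), linked(b,f), linked(e,a), linked(e,b), linked(e,f), linked(f,a), linked(f,b), linked(f,e), marked(a), marked(e)}  (25 atoms)
goal ⊆ F1  ⇒  h_max = 1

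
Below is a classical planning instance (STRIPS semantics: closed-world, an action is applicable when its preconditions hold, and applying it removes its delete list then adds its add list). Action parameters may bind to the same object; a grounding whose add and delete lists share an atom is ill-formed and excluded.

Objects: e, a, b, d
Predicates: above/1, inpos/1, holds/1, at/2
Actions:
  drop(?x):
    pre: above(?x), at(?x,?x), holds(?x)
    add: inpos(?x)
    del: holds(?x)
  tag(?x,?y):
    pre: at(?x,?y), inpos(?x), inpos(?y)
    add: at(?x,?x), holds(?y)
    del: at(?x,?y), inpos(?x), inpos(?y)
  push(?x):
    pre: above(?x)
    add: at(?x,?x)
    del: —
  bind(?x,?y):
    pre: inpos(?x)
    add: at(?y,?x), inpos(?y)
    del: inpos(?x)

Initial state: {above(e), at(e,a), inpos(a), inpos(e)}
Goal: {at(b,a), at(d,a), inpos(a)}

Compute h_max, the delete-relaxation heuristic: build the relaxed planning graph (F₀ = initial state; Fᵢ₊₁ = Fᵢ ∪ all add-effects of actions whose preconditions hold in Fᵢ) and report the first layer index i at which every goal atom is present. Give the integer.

1

F0 = init (4 atoms)
F1 = F0 ∪ {at(a,e), at(b,a), at(b,e), at(d,a), at(d,e), at(e,e), holds(a), inpos(b), inpos(d)}  (13 atoms)
goal ⊆ F1  ⇒  h_max = 1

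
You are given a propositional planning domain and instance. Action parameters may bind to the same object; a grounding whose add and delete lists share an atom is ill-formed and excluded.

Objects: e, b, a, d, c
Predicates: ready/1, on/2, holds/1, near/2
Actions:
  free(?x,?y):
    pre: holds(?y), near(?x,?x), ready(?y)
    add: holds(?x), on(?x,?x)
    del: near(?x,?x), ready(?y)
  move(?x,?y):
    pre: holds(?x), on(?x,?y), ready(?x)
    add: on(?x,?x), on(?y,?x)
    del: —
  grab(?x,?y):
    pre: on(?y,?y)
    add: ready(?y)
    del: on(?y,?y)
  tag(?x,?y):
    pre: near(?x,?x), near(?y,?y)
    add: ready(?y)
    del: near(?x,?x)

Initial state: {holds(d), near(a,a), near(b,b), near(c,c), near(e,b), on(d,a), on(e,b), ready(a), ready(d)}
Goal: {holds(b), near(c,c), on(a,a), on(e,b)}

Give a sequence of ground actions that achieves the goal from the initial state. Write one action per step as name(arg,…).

free(a,d); free(b,a)

1. free(a,d)  →  {holds(a), holds(d), near(b,b), near(c,c), near(e,b), on(a,a), on(d,a), on(e,b), ready(a)}
2. free(b,a)  →  {holds(a), holds(b), holds(d), near(c,c), near(e,b), on(a,a), on(b,b), on(d,a), on(e,b)}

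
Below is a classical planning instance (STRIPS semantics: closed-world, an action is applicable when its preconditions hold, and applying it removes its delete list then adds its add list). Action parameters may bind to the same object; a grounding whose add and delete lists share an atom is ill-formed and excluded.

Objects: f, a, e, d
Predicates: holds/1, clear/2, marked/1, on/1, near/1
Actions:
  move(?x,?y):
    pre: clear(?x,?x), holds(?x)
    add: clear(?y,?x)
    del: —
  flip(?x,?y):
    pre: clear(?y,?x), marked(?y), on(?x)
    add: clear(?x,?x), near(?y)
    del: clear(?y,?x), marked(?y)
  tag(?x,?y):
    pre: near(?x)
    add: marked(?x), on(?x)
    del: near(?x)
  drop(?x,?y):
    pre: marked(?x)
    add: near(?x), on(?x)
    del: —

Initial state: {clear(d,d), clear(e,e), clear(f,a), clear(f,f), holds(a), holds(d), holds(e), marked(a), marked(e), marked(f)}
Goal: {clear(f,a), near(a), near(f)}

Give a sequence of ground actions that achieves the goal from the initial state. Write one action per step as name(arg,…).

drop(f,f); drop(a,f)

1. drop(f,f)  →  {clear(d,d), clear(e,e), clear(f,a), clear(f,f), holds(a), holds(d), holds(e), marked(a), marked(e), marked(f), near(f), on(f)}
2. drop(a,f)  →  {clear(d,d), clear(e,e), clear(f,a), clear(f,f), holds(a), holds(d), holds(e), marked(a), marked(e), marked(f), near(a), near(f), on(a), on(f)}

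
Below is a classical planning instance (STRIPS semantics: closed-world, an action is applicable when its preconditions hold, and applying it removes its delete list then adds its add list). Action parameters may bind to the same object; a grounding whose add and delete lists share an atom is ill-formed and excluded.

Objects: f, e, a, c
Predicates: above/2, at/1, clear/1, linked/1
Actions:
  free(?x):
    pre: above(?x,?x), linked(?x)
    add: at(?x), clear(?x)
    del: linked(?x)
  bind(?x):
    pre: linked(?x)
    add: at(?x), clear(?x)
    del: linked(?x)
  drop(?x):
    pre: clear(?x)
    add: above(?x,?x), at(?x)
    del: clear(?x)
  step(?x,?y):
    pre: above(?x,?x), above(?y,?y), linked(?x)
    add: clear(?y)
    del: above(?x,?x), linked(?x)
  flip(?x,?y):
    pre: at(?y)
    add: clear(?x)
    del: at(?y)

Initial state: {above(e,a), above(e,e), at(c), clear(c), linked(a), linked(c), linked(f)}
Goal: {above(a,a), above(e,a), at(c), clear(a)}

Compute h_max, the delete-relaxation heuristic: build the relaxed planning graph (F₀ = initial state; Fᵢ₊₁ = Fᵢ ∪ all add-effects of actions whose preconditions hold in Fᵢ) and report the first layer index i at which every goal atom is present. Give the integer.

F0 = init (7 atoms)
F1 = F0 ∪ {above(c,c), at(a), at(f), clear(a), clear(e), clear(f)}  (13 atoms)
F2 = F1 ∪ {above(a,a), above(f,f), at(e)}  (16 atoms)
goal ⊆ F2  ⇒  h_max = 2

2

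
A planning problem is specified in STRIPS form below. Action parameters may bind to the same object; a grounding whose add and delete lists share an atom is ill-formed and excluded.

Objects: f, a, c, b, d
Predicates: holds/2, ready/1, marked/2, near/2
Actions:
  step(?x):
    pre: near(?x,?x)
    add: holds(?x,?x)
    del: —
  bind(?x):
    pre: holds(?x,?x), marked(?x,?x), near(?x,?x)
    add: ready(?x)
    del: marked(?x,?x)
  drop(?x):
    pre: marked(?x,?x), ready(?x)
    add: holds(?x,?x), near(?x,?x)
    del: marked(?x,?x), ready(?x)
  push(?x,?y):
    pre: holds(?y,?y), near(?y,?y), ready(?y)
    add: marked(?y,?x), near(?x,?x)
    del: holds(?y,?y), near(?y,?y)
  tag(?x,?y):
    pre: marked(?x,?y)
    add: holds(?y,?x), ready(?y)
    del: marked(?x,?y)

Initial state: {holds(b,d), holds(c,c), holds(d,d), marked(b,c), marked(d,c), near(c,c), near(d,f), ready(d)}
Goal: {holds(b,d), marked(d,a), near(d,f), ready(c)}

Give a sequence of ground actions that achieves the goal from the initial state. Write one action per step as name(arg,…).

tag(b,c); push(d,c); push(a,d)

1. tag(b,c)  →  {holds(b,d), holds(c,b), holds(c,c), holds(d,d), marked(d,c), near(c,c), near(d,f), ready(c), ready(d)}
2. push(d,c)  →  {holds(b,d), holds(c,b), holds(d,d), marked(c,d), marked(d,c), near(d,d), near(d,f), ready(c), ready(d)}
3. push(a,d)  →  {holds(b,d), holds(c,b), marked(c,d), marked(d,a), marked(d,c), near(a,a), near(d,f), ready(c), ready(d)}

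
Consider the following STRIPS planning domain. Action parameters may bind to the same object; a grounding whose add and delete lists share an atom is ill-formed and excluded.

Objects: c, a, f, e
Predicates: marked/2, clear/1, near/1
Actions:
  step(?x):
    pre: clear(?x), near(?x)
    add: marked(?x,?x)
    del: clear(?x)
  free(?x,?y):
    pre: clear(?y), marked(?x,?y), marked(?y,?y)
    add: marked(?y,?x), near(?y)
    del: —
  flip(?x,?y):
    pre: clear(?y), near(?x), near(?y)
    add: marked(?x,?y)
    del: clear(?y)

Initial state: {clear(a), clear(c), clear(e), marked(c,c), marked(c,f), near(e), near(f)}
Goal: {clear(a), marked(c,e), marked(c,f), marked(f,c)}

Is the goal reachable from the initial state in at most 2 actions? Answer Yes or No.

No

1. free(c,c)  →  {clear(a), clear(c), clear(e), marked(c,c), marked(c,f), near(c), near(e), near(f)}
2. flip(c,e)  →  {clear(a), clear(c), marked(c,c), marked(c,e), marked(c,f), near(c), near(e), near(f)}
3. flip(f,c)  →  {clear(a), marked(c,c), marked(c,e), marked(c,f), marked(f,c), near(c), near(e), near(f)}
optimal plan length = 3; 3 > 2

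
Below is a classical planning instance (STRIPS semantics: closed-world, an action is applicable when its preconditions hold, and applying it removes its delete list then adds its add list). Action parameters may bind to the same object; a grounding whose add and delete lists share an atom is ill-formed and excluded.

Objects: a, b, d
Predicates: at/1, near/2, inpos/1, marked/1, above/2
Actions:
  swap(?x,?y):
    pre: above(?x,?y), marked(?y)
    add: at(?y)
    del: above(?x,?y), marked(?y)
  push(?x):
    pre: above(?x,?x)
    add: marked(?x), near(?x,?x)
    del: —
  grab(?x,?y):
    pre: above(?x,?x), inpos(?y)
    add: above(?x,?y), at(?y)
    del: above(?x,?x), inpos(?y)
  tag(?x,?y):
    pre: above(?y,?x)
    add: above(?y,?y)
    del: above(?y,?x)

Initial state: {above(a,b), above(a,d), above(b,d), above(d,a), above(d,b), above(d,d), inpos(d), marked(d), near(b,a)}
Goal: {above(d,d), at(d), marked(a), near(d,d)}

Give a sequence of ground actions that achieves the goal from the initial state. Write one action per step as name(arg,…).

1. swap(a,d)  →  {above(a,b), above(b,d), above(d,a), above(d,b), above(d,d), at(d), inpos(d), near(b,a)}
2. push(d)  →  {above(a,b), above(b,d), above(d,a), above(d,b), above(d,d), at(d), inpos(d), marked(d), near(b,a), near(d,d)}
3. tag(b,a)  →  {above(a,a), above(b,d), above(d,a), above(d,b), above(d,d), at(d), inpos(d), marked(d), near(b,a), near(d,d)}
4. push(a)  →  {above(a,a), above(b,d), above(d,a), above(d,b), above(d,d), at(d), inpos(d), marked(a), marked(d), near(a,a), near(b,a), near(d,d)}

swap(a,d); push(d); tag(b,a); push(a)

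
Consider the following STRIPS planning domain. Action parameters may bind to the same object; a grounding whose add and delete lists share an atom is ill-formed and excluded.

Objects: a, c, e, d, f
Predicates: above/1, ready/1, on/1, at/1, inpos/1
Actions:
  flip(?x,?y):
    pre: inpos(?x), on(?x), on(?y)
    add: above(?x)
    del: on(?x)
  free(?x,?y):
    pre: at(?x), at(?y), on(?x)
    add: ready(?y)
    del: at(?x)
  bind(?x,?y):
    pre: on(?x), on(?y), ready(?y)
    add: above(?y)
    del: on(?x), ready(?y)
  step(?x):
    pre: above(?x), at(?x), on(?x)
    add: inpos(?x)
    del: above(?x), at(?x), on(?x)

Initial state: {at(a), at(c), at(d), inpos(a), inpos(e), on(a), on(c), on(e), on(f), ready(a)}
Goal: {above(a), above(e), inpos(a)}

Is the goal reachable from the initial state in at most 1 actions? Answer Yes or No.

No

1. flip(a,a)  →  {above(a), at(a), at(c), at(d), inpos(a), inpos(e), on(c), on(e), on(f), ready(a)}
2. flip(e,c)  →  {above(a), above(e), at(a), at(c), at(d), inpos(a), inpos(e), on(c), on(f), ready(a)}
optimal plan length = 2; 2 > 1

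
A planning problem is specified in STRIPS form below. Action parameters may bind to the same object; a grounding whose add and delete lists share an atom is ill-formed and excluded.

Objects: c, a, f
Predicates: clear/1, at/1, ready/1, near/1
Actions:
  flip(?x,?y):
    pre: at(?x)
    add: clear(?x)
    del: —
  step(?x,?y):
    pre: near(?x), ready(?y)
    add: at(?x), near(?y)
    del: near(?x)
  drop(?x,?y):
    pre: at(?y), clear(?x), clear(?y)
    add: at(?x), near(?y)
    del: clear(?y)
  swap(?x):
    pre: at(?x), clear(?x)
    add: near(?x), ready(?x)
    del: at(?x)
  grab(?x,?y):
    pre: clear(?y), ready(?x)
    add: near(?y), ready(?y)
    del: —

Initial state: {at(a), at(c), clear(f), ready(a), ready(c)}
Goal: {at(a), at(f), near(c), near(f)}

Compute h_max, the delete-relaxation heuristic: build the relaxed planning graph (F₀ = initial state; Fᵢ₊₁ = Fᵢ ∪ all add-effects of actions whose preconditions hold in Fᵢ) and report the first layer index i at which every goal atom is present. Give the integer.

F0 = init (5 atoms)
F1 = F0 ∪ {clear(a), clear(c), near(f), ready(f)}  (9 atoms)
F2 = F1 ∪ {at(f), near(a), near(c)}  (12 atoms)
goal ⊆ F2  ⇒  h_max = 2

2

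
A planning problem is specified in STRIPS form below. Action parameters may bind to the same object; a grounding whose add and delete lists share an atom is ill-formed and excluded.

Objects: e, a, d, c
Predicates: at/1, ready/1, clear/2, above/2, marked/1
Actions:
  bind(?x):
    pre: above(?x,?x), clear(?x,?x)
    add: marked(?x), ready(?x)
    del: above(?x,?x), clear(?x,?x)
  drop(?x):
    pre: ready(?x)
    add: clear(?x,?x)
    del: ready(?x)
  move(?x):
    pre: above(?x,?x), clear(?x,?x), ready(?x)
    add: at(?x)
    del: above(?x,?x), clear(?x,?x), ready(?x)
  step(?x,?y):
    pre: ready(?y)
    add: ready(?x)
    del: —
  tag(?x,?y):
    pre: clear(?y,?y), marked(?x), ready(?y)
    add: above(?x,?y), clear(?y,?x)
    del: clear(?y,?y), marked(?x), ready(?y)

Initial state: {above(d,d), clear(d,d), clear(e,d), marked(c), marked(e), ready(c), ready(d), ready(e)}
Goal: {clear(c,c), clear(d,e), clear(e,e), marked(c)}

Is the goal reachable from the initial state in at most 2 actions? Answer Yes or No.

1. drop(e)  →  {above(d,d), clear(d,d), clear(e,d), clear(e,e), marked(c), marked(e), ready(c), ready(d)}
2. drop(c)  →  {above(d,d), clear(c,c), clear(d,d), clear(e,d), clear(e,e), marked(c), marked(e), ready(d)}
3. tag(e,d)  →  {above(d,d), above(e,d), clear(c,c), clear(d,e), clear(e,d), clear(e,e), marked(c)}
optimal plan length = 3; 3 > 2

No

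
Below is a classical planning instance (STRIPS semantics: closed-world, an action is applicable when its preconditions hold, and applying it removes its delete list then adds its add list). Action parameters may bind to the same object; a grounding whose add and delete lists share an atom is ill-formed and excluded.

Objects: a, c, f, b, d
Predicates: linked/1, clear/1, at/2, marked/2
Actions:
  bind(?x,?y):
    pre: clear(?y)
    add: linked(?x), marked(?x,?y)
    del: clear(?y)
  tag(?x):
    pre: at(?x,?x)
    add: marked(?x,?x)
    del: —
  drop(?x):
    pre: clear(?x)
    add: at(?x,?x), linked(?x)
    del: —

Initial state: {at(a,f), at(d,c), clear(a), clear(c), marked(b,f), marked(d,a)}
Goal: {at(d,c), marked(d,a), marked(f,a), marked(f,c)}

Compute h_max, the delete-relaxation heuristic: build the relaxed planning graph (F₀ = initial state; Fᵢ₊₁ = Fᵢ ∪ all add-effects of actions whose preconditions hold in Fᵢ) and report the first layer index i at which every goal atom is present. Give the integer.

F0 = init (6 atoms)
F1 = F0 ∪ {at(a,a), at(c,c), linked(a), linked(b), linked(c), linked(d), linked(f), marked(a,a), marked(a,c), marked(b,a), marked(b,c), marked(c,a), marked(c,c), marked(d,c), marked(f,a), marked(f,c)}  (22 atoms)
goal ⊆ F1  ⇒  h_max = 1

1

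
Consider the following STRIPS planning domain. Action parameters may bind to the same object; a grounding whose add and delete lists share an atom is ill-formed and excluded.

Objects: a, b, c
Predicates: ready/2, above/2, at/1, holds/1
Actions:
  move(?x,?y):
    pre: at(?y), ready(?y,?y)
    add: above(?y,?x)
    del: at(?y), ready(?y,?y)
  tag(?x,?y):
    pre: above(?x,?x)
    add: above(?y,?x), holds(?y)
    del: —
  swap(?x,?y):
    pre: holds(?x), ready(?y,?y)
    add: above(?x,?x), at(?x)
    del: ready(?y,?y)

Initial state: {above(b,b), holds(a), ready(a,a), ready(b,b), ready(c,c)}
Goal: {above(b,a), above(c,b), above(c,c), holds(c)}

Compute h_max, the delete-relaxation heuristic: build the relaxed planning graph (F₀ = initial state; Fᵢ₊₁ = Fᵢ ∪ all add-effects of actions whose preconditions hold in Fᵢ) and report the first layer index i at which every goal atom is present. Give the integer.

F0 = init (5 atoms)
F1 = F0 ∪ {above(a,a), above(a,b), above(c,b), at(a), holds(b), holds(c)}  (11 atoms)
F2 = F1 ∪ {above(a,c), above(b,a), above(c,a), above(c,c), at(b), at(c)}  (17 atoms)
goal ⊆ F2  ⇒  h_max = 2

2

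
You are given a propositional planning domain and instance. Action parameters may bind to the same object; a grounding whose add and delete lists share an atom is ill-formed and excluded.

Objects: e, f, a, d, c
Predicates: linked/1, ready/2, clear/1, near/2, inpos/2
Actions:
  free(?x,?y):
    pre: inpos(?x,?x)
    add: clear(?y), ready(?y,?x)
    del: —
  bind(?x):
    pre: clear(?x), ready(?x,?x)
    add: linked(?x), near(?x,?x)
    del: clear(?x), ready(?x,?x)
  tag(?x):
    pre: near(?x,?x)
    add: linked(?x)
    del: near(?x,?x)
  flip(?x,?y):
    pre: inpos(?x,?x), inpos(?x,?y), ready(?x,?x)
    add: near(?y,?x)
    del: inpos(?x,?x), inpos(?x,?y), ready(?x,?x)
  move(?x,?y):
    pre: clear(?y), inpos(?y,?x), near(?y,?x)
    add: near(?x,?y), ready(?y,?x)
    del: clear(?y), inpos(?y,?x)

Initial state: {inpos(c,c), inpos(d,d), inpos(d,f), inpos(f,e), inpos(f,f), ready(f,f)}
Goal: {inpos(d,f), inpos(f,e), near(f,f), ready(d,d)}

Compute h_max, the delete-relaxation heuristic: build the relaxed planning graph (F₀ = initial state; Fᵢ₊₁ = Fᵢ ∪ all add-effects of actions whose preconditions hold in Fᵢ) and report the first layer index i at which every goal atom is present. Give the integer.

1

F0 = init (6 atoms)
F1 = F0 ∪ {clear(a), clear(c), clear(d), clear(e), clear(f), near(e,f), near(f,f), ready(a,c), ready(a,d), ready(a,f), ready(c,c), ready(c,d), ready(c,f), ready(d,c), ready(d,d), ready(d,f), ready(e,c), ready(e,d), ready(e,f), ready(f,c), ready(f,d)}  (27 atoms)
goal ⊆ F1  ⇒  h_max = 1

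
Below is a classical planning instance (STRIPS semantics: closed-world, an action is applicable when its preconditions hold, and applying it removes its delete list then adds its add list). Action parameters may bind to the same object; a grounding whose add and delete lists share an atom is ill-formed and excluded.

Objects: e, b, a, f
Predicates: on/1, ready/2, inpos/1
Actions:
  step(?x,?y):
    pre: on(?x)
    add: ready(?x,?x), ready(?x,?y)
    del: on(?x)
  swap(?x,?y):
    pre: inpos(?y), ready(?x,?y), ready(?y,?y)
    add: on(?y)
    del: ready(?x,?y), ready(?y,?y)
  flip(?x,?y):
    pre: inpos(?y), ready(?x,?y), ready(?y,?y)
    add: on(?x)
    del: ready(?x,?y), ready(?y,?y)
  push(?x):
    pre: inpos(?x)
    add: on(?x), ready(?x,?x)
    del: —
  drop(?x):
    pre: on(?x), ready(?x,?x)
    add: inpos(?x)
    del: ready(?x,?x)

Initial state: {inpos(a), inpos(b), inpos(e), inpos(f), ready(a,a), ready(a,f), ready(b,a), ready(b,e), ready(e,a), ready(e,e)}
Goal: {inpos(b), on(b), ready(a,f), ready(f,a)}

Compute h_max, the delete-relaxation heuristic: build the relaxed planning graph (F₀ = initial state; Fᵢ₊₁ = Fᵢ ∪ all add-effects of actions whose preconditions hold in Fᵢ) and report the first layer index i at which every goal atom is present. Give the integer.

F0 = init (10 atoms)
F1 = F0 ∪ {on(a), on(b), on(e), on(f), ready(b,b), ready(f,f)}  (16 atoms)
F2 = F1 ∪ {ready(a,b), ready(a,e), ready(b,f), ready(e,b), ready(e,f), ready(f,a), ready(f,b), ready(f,e)}  (24 atoms)
goal ⊆ F2  ⇒  h_max = 2

2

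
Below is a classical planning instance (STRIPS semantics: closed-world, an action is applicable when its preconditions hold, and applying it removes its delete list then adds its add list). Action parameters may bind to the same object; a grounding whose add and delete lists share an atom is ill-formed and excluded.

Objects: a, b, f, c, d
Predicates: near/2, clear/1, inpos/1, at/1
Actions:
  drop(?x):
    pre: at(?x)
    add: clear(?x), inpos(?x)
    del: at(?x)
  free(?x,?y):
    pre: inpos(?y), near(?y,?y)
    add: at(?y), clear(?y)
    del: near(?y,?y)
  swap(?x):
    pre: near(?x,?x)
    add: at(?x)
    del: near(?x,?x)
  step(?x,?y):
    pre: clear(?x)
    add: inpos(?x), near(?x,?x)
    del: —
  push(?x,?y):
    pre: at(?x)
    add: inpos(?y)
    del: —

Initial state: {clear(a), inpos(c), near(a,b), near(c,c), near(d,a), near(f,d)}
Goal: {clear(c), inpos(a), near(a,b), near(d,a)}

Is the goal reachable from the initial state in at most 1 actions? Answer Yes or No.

1. free(a,c)  →  {at(c), clear(a), clear(c), inpos(c), near(a,b), near(d,a), near(f,d)}
2. step(a,a)  →  {at(c), clear(a), clear(c), inpos(a), inpos(c), near(a,a), near(a,b), near(d,a), near(f,d)}
optimal plan length = 2; 2 > 1

No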